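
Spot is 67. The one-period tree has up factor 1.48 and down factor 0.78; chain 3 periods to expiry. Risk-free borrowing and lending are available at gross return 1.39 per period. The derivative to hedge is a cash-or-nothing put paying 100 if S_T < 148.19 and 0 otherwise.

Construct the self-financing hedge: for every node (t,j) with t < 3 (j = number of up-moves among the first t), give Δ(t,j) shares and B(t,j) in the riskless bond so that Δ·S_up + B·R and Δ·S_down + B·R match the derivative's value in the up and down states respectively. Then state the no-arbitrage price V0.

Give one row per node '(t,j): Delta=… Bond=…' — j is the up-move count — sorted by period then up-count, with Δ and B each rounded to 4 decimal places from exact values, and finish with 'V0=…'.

Under the risk-neutral measure, an up-move has probability p* = (R−d)/(u−d) = 0.8714 and values discount at R = 1.39.
Terminal values V(3,·): V(3,0)=100.0000, V(3,1)=100.0000, V(3,2)=100.0000, V(3,3)=0.0000
(2,0): S=40.7628. Δ = (V_up−V_dn)/(S_up−S_dn) = (100.0000−100.0000)/(60.3289−31.7950) = 0.0000. V = [p*·100.0000 + (1−p*)·100.0000]/1.39 = 71.9424. B = V − Δ·S = 71.9424.
(2,1): S=77.3448. Δ = (V_up−V_dn)/(S_up−S_dn) = (100.0000−100.0000)/(114.4703−60.3289) = 0.0000. V = [p*·100.0000 + (1−p*)·100.0000]/1.39 = 71.9424. B = V − Δ·S = 71.9424.
(2,2): S=146.7568. Δ = (V_up−V_dn)/(S_up−S_dn) = (0.0000−100.0000)/(217.2001−114.4703) = -0.9734. V = [p*·0.0000 + (1−p*)·100.0000]/1.39 = 9.2497. B = V − Δ·S = 152.1069.
(1,0): S=52.2600. Δ = (V_up−V_dn)/(S_up−S_dn) = (71.9424−71.9424)/(77.3448−40.7628) = 0.0000. V = [p*·71.9424 + (1−p*)·71.9424]/1.39 = 51.7572. B = V − Δ·S = 51.7572.
(1,1): S=99.1600. Δ = (V_up−V_dn)/(S_up−S_dn) = (9.2497−71.9424)/(146.7568−77.3448) = -0.9032. V = [p*·9.2497 + (1−p*)·71.9424]/1.39 = 12.4534. B = V − Δ·S = 102.0144.
(0,0): S=67.0000. Δ = (V_up−V_dn)/(S_up−S_dn) = (12.4534−51.7572)/(99.1600−52.2600) = -0.8380. V = [p*·12.4534 + (1−p*)·51.7572]/1.39 = 12.5948. B = V − Δ·S = 68.7430.
Root portfolio cost Δ·67+B reproduces V0=12.5948.

(0,0): Delta=-0.8380 Bond=68.7430
(1,0): Delta=0.0000 Bond=51.7572
(1,1): Delta=-0.9032 Bond=102.0144
(2,0): Delta=0.0000 Bond=71.9424
(2,1): Delta=0.0000 Bond=71.9424
(2,2): Delta=-0.9734 Bond=152.1069
V0=12.5948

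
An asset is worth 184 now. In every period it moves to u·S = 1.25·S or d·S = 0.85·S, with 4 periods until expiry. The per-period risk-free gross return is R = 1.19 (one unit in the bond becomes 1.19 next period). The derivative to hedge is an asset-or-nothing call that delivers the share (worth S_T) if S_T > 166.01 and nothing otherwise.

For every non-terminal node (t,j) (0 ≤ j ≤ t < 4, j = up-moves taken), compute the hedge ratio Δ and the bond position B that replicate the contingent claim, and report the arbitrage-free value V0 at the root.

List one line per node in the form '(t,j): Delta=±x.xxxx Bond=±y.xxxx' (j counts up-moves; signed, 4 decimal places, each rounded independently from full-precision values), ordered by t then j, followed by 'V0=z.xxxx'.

Risk-neutral probability p* = (R−d)/(u−d) = (1.19−0.85)/(1.25−0.85) = 0.8500.
Payoff layer (t=4): V(4,0)=0.0000, V(4,1)=0.0000, V(4,2)=207.7187, V(4,3)=305.4688, V(4,4)=449.2188
Node (3,0) S=112.9990: V=(p*·0.0000+(1−p*)·0.0000)/1.19=0.0000; Δ=(0.0000−0.0000)/(141.2487−96.0491)=0.0000; B=V−Δ·S=0.0000
Node (3,1) S=166.1750: V=(p*·207.7187+(1−p*)·0.0000)/1.19=148.3705; Δ=(207.7187−0.0000)/(207.7187−141.2487)=3.1250; B=V−Δ·S=-370.9263
Node (3,2) S=244.3750: V=(p*·305.4688+(1−p*)·207.7187)/1.19=244.3750; Δ=(305.4688−207.7187)/(305.4688−207.7188)=1.0000; B=V−Δ·S=0.0000
Node (3,3) S=359.3750: V=(p*·449.2188+(1−p*)·305.4688)/1.19=359.3750; Δ=(449.2188−305.4688)/(449.2188−305.4688)=1.0000; B=V−Δ·S=0.0000
Node (2,0) S=132.9400: V=(p*·148.3705+(1−p*)·0.0000)/1.19=105.9790; Δ=(148.3705−0.0000)/(166.1750−112.9990)=2.7902; B=V−Δ·S=-264.9474
Node (2,1) S=195.5000: V=(p*·244.3750+(1−p*)·148.3705)/1.19=193.2557; Δ=(244.3750−148.3705)/(244.3750−166.1750)=1.2277; B=V−Δ·S=-46.7554
Node (2,2) S=287.5000: V=(p*·359.3750+(1−p*)·244.3750)/1.19=287.5000; Δ=(359.3750−244.3750)/(359.3750−244.3750)=1.0000; B=V−Δ·S=0.0000
Node (1,0) S=156.4000: V=(p*·193.2557+(1−p*)·105.9790)/1.19=151.3985; Δ=(193.2557−105.9790)/(195.5000−132.9400)=1.3951; B=V−Δ·S=-66.7935
Node (1,1) S=230.0000: V=(p*·287.5000+(1−p*)·193.2557)/1.19=229.7171; Δ=(287.5000−193.2557)/(287.5000−195.5000)=1.0244; B=V−Δ·S=-5.8935
Node (0,0) S=184.0000: V=(p*·229.7171+(1−p*)·151.3985)/1.19=183.1675; Δ=(229.7171−151.3985)/(230.0000−156.4000)=1.0641; B=V−Δ·S=-12.6290
Root portfolio cost Δ·184+B reproduces V0=183.1675.

(0,0): Delta=1.0641 Bond=-12.6290
(1,0): Delta=1.3951 Bond=-66.7935
(1,1): Delta=1.0244 Bond=-5.8935
(2,0): Delta=2.7902 Bond=-264.9474
(2,1): Delta=1.2277 Bond=-46.7554
(2,2): Delta=1.0000 Bond=0.0000
(3,0): Delta=0.0000 Bond=0.0000
(3,1): Delta=3.1250 Bond=-370.9263
(3,2): Delta=1.0000 Bond=0.0000
(3,3): Delta=1.0000 Bond=0.0000
V0=183.1675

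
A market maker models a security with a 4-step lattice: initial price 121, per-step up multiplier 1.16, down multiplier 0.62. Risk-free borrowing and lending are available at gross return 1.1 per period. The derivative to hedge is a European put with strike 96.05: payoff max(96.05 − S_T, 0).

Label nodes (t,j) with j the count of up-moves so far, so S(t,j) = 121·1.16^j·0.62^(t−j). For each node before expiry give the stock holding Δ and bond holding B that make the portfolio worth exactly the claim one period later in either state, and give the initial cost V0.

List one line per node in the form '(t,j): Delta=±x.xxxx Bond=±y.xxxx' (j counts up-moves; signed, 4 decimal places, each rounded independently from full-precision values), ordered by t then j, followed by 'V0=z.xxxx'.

(0,0): Delta=-0.1126 Bond=15.1807
(1,0): Delta=-0.6607 Bond=57.8177
(1,1): Delta=-0.0760 Bond=11.5590
(2,0): Delta=-1.0000 Bond=79.3802
(2,1): Delta=-0.6381 Bond=61.6268
(2,2): Delta=-0.0384 Bond=6.6009
(3,0): Delta=-1.0000 Bond=87.3182
(3,1): Delta=-1.0000 Bond=87.3182
(3,2): Delta=-0.6139 Bond=65.3485
(3,3): Delta=0.0000 Bond=0.0000
V0=1.5544

Since d<R<u, set p* = (R−d)/(u−d) = 0.8889; price each node as the discounted p*-expectation of its children.
Payoff layer (t=4): V(4,0)=78.1706, V(4,1)=62.5983, V(4,2)=33.4629, V(4,3)=0.0000, V(4,4)=0.0000
(3,0): S=28.8377. Δ = (V_up−V_dn)/(S_up−S_dn) = (62.5983−78.1706)/(33.4517−17.8794) = -1.0000. V = [p*·62.5983 + (1−p*)·78.1706]/1.1 = 58.4805. B = V − Δ·S = 87.3182.
(3,1): S=53.9544. Δ = (V_up−V_dn)/(S_up−S_dn) = (33.4629−62.5983)/(62.5871−33.4517) = -1.0000. V = [p*·33.4629 + (1−p*)·62.5983]/1.1 = 33.3638. B = V − Δ·S = 87.3182.
(3,2): S=100.9469. Δ = (V_up−V_dn)/(S_up−S_dn) = (0.0000−33.4629)/(117.0984−62.5871) = -0.6139. V = [p*·0.0000 + (1−p*)·33.4629]/1.1 = 3.3801. B = V − Δ·S = 65.3485.
(3,3): S=188.8684. Δ = (V_up−V_dn)/(S_up−S_dn) = (0.0000−0.0000)/(219.0874−117.0984) = 0.0000. V = [p*·0.0000 + (1−p*)·0.0000]/1.1 = 0.0000. B = V − Δ·S = 0.0000.
(2,0): S=46.5124. Δ = (V_up−V_dn)/(S_up−S_dn) = (33.3638−58.4805)/(53.9544−28.8377) = -1.0000. V = [p*·33.3638 + (1−p*)·58.4805]/1.1 = 32.8678. B = V − Δ·S = 79.3802.
(2,1): S=87.0232. Δ = (V_up−V_dn)/(S_up−S_dn) = (3.3801−33.3638)/(100.9469−53.9544) = -0.6381. V = [p*·3.3801 + (1−p*)·33.3638]/1.1 = 6.1015. B = V − Δ·S = 61.6268.
(2,2): S=162.8176. Δ = (V_up−V_dn)/(S_up−S_dn) = (0.0000−3.3801)/(188.8684−100.9469) = -0.0384. V = [p*·0.0000 + (1−p*)·3.3801]/1.1 = 0.3414. B = V − Δ·S = 6.6009.
(1,0): S=75.0200. Δ = (V_up−V_dn)/(S_up−S_dn) = (6.1015−32.8678)/(87.0232−46.5124) = -0.6607. V = [p*·6.1015 + (1−p*)·32.8678]/1.1 = 8.2505. B = V − Δ·S = 57.8177.
(1,1): S=140.3600. Δ = (V_up−V_dn)/(S_up−S_dn) = (0.3414−6.1015)/(162.8176−87.0232) = -0.0760. V = [p*·0.3414 + (1−p*)·6.1015]/1.1 = 0.8922. B = V − Δ·S = 11.5590.
(0,0): S=121.0000. Δ = (V_up−V_dn)/(S_up−S_dn) = (0.8922−8.2505)/(140.3600−75.0200) = -0.1126. V = [p*·0.8922 + (1−p*)·8.2505]/1.1 = 1.5544. B = V − Δ·S = 15.1807.
Root portfolio cost Δ·121+B reproduces V0=1.5544.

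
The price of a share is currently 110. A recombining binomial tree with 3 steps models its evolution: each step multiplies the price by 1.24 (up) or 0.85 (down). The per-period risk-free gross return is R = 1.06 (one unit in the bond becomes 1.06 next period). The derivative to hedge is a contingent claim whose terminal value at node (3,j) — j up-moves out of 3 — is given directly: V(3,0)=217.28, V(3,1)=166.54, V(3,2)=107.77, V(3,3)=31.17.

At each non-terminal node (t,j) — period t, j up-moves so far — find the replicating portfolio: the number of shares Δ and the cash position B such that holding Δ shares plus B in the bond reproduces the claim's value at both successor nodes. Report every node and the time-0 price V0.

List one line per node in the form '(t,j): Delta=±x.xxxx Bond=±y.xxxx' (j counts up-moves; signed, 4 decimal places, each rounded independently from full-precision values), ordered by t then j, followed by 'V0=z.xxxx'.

The replicating-portfolio and risk-neutral prices coincide; use p* = (1.06−0.85)/(1.24−0.85) = 0.5385 for the latter.
Terminal payoffs: V(3,0)=217.2800, V(3,1)=166.5400, V(3,2)=107.7700, V(3,3)=31.1700
  t=2,j=0: stock 79.4750 → up 98.5490 (V=166.5400), down 67.5537 (V=217.2800). Price 179.2061; hedge Δ=-1.6370, bond B=309.3087.
  t=2,j=1: stock 115.9400 → up 143.7656 (V=107.7700), down 98.5490 (V=166.5400). Price 127.2591; hedge Δ=-1.2997, bond B=277.9514.
  t=2,j=2: stock 169.1360 → up 209.7286 (V=31.1700), down 143.7656 (V=107.7700). Price 62.7583; hedge Δ=-1.1613, bond B=259.1686.
  t=1,j=0: stock 93.5000 → up 115.9400 (V=127.2591), down 79.4750 (V=179.2061). Price 142.6742; hedge Δ=-1.4246, bond B=275.8717.
  t=1,j=1: stock 136.4000 → up 169.1360 (V=62.7583), down 115.9400 (V=127.2591). Price 87.2905; hedge Δ=-1.2125, bond B=252.6770.
  t=0,j=0: stock 110.0000 → up 136.4000 (V=87.2905), down 93.5000 (V=142.6742). Price 106.4643; hedge Δ=-1.2910, bond B=248.4738.
The time-0 hedge costs 106.4643, which is the no-arbitrage price.

(0,0): Delta=-1.2910 Bond=248.4738
(1,0): Delta=-1.4246 Bond=275.8717
(1,1): Delta=-1.2125 Bond=252.6770
(2,0): Delta=-1.6370 Bond=309.3087
(2,1): Delta=-1.2997 Bond=277.9514
(2,2): Delta=-1.1613 Bond=259.1686
V0=106.4643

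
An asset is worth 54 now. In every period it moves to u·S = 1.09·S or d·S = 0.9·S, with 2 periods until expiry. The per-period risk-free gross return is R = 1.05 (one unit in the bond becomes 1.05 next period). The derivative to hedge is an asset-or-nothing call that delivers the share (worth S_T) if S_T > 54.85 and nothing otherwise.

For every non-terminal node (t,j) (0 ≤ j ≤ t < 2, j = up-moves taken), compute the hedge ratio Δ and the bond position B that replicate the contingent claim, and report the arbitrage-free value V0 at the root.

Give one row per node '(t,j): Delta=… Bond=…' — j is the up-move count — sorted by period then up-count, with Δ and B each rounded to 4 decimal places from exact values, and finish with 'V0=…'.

Risk-neutral probability p* = (R−d)/(u−d) = (1.05−0.9)/(1.09−0.9) = 0.7895.
At expiry t=2: V(2,0)=0.0000, V(2,1)=0.0000, V(2,2)=64.1574
  t=1,j=0: stock 48.6000 → up 52.9740 (V=0.0000), down 43.7400 (V=0.0000). Price 0.0000; hedge Δ=0.0000, bond B=0.0000.
  t=1,j=1: stock 58.8600 → up 64.1574 (V=64.1574), down 52.9740 (V=0.0000). Price 48.2386; hedge Δ=5.7368, bond B=-289.4319.
  t=0,j=0: stock 54.0000 → up 58.8600 (V=48.2386), down 48.6000 (V=0.0000). Price 36.2697; hedge Δ=4.7016, bond B=-217.6180.
Self-financing check: at every node Δ·S+B equals the discounted successor values.

(0,0): Delta=4.7016 Bond=-217.6180
(1,0): Delta=0.0000 Bond=0.0000
(1,1): Delta=5.7368 Bond=-289.4319
V0=36.2697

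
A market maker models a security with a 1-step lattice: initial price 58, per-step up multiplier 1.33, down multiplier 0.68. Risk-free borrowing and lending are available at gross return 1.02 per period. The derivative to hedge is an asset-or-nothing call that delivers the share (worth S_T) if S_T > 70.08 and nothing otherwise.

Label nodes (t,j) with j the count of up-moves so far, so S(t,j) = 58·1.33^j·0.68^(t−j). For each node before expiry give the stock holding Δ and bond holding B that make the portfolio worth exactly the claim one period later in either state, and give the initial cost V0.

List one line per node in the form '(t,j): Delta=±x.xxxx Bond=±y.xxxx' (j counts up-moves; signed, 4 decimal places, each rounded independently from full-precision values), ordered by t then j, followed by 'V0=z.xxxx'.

(0,0): Delta=2.0462 Bond=-79.1179
V0=39.5590

Risk-neutral probability p* = (R−d)/(u−d) = (1.02−0.68)/(1.33−0.68) = 0.5231.
Terminal values V(1,·): V(1,0)=0.0000, V(1,1)=77.1400
  t=0,j=0: stock 58.0000 → up 77.1400 (V=77.1400), down 39.4400 (V=0.0000). Price 39.5590; hedge Δ=2.0462, bond B=-79.1179.
The time-0 hedge costs 39.5590, which is the no-arbitrage price.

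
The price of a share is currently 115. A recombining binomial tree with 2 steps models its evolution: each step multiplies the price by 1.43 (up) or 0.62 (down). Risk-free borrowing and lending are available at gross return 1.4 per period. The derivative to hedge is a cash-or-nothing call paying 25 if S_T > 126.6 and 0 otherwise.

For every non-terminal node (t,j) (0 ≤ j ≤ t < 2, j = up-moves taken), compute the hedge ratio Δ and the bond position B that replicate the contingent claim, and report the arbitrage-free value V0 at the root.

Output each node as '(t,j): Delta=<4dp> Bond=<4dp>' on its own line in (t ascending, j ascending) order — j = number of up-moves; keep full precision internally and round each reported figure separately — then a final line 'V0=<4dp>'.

The replicating-portfolio and risk-neutral prices coincide; use p* = (1.4−0.62)/(1.43−0.62) = 0.9630 for the latter.
At expiry t=2: V(2,0)=0.0000, V(2,1)=0.0000, V(2,2)=25.0000
(1,0): S=71.3000. Δ = (V_up−V_dn)/(S_up−S_dn) = (0.0000−0.0000)/(101.9590−44.2060) = 0.0000. V = [p*·0.0000 + (1−p*)·0.0000]/1.4 = 0.0000. B = V − Δ·S = 0.0000.
(1,1): S=164.4500. Δ = (V_up−V_dn)/(S_up−S_dn) = (25.0000−0.0000)/(235.1635−101.9590) = 0.1877. V = [p*·25.0000 + (1−p*)·0.0000]/1.4 = 17.1958. B = V − Δ·S = -13.6684.
(0,0): S=115.0000. Δ = (V_up−V_dn)/(S_up−S_dn) = (17.1958−0.0000)/(164.4500−71.3000) = 0.1846. V = [p*·17.1958 + (1−p*)·0.0000]/1.4 = 11.8278. B = V − Δ·S = -9.4016.
Root portfolio cost Δ·115+B reproduces V0=11.8278.

(0,0): Delta=0.1846 Bond=-9.4016
(1,0): Delta=0.0000 Bond=0.0000
(1,1): Delta=0.1877 Bond=-13.6684
V0=11.8278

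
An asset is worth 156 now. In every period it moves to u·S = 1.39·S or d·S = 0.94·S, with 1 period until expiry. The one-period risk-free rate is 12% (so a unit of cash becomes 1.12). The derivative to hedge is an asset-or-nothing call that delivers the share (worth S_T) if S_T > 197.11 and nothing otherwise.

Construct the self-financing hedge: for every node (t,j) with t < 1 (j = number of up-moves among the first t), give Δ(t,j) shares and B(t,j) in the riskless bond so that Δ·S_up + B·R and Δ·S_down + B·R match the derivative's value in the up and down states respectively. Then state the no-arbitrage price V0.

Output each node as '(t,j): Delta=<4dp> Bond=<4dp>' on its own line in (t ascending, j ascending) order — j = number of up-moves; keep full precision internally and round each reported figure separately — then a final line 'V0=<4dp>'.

(0,0): Delta=3.0889 Bond=-404.4238
V0=77.4429

Risk-neutral probability p* = (R−d)/(u−d) = (1.12−0.94)/(1.39−0.94) = 0.4000.
Terminal values V(1,·): V(1,0)=0.0000, V(1,1)=216.8400
(0,0): S=156.0000. Δ = (V_up−V_dn)/(S_up−S_dn) = (216.8400−0.0000)/(216.8400−146.6400) = 3.0889. V = [p*·216.8400 + (1−p*)·0.0000]/1.12 = 77.4429. B = V − Δ·S = -404.4238.
The time-0 hedge costs 77.4429, which is the no-arbitrage price.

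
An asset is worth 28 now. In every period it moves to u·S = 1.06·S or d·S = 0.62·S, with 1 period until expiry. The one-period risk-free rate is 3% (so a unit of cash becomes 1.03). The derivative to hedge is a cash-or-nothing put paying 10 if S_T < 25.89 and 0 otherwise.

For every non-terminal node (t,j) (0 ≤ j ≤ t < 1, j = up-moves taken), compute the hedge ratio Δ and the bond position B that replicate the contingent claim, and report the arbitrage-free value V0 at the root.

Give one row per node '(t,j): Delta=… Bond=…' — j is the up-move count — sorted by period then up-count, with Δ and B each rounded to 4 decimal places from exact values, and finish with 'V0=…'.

(0,0): Delta=-0.8117 Bond=23.3892
V0=0.6620

Since d<R<u, set p* = (R−d)/(u−d) = 0.9318; price each node as the discounted p*-expectation of its children.
Payoff layer (t=1): V(1,0)=10.0000, V(1,1)=0.0000
Node (0,0) S=28.0000: V=(p*·0.0000+(1−p*)·10.0000)/1.03=0.6620; Δ=(0.0000−10.0000)/(29.6800−17.3600)=-0.8117; B=V−Δ·S=23.3892
Root portfolio cost Δ·28+B reproduces V0=0.6620.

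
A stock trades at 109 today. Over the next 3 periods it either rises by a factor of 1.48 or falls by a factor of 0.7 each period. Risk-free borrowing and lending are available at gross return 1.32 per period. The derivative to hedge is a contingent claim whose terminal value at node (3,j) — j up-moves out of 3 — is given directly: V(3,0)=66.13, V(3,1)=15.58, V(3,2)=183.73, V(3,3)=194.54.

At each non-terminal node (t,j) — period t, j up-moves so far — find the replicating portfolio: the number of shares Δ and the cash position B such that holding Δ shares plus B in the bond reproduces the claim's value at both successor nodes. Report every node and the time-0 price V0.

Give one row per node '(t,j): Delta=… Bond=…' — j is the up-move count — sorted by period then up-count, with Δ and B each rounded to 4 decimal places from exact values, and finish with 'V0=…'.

Since d<R<u, set p* = (R−d)/(u−d) = 0.7949; price each node as the discounted p*-expectation of its children.
Payoff layer (t=3): V(3,0)=66.1300, V(3,1)=15.5800, V(3,2)=183.7300, V(3,3)=194.5400
Node (2,0) S=53.4100: V=(p*·15.5800+(1−p*)·66.1300)/1.32=19.6585; Δ=(15.5800−66.1300)/(79.0468−37.3870)=-1.2134; B=V−Δ·S=84.4662
Node (2,1) S=112.9240: V=(p*·183.7300+(1−p*)·15.5800)/1.32=113.0589; Δ=(183.7300−15.5800)/(167.1275−79.0468)=1.9090; B=V−Δ·S=-102.5181
Node (2,2) S=238.7536: V=(p*·194.5400+(1−p*)·183.7300)/1.32=145.6989; Δ=(194.5400−183.7300)/(353.3553−167.1275)=0.0580; B=V−Δ·S=131.8399
Node (1,0) S=76.3000: V=(p*·113.0589+(1−p*)·19.6585)/1.32=71.1362; Δ=(113.0589−19.6585)/(112.9240−53.4100)=1.5694; B=V−Δ·S=-48.6078
Node (1,1) S=161.3200: V=(p*·145.6989+(1−p*)·113.0589)/1.32=105.3057; Δ=(145.6989−113.0589)/(238.7536−112.9240)=0.2594; B=V−Δ·S=63.4595
Node (0,0) S=109.0000: V=(p*·105.3057+(1−p*)·71.1362)/1.32=74.4671; Δ=(105.3057−71.1362)/(161.3200−76.3000)=0.4019; B=V−Δ·S=30.6601
Self-financing check: at every node Δ·S+B equals the discounted successor values.

(0,0): Delta=0.4019 Bond=30.6601
(1,0): Delta=1.5694 Bond=-48.6078
(1,1): Delta=0.2594 Bond=63.4595
(2,0): Delta=-1.2134 Bond=84.4662
(2,1): Delta=1.9090 Bond=-102.5181
(2,2): Delta=0.0580 Bond=131.8399
V0=74.4671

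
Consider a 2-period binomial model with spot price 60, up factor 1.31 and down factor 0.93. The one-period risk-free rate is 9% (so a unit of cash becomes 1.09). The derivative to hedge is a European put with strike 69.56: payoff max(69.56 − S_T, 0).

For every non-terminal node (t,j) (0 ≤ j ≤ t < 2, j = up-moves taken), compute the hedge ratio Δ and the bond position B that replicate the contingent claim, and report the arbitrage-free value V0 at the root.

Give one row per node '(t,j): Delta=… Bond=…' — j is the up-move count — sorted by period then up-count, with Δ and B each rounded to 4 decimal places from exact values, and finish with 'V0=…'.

The replicating-portfolio and risk-neutral prices coincide; use p* = (1.09−0.93)/(1.31−0.93) = 0.4211 for the latter.
Terminal values V(2,·): V(2,0)=17.6660, V(2,1)=0.0000, V(2,2)=0.0000
Node (1,0) S=55.8000: V=(p*·0.0000+(1−p*)·17.6660)/1.09=9.3832; Δ=(0.0000−17.6660)/(73.0980−51.8940)=-0.8331; B=V−Δ·S=55.8727
Node (1,1) S=78.6000: V=(p*·0.0000+(1−p*)·0.0000)/1.09=0.0000; Δ=(0.0000−0.0000)/(102.9660−73.0980)=0.0000; B=V−Δ·S=0.0000
Node (0,0) S=60.0000: V=(p*·0.0000+(1−p*)·9.3832)/1.09=4.9838; Δ=(0.0000−9.3832)/(78.6000−55.8000)=-0.4115; B=V−Δ·S=29.6765
Each (Δ,B) replicates both successor values, so the strategy is self-financing and V0 is arbitrage-free.

(0,0): Delta=-0.4115 Bond=29.6765
(1,0): Delta=-0.8331 Bond=55.8727
(1,1): Delta=0.0000 Bond=0.0000
V0=4.9838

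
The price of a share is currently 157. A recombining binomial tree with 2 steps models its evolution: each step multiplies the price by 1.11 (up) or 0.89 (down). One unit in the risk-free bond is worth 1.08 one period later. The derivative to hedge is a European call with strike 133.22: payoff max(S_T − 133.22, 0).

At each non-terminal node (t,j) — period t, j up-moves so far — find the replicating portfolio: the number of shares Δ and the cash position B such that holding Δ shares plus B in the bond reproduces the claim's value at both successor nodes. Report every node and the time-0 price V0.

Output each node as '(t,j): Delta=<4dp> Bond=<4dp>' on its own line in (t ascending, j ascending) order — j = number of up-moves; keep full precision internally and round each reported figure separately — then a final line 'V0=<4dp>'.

The replicating-portfolio and risk-neutral prices coincide; use p* = (1.08−0.89)/(1.11−0.89) = 0.8636 for the latter.
Terminal values V(2,·): V(2,0)=0.0000, V(2,1)=21.8803, V(2,2)=60.2197
  t=1,j=0: stock 139.7300 → up 155.1003 (V=21.8803), down 124.3597 (V=0.0000). Price 17.4969; hedge Δ=0.7118, bond B=-81.9590.
  t=1,j=1: stock 174.2700 → up 193.4397 (V=60.2197), down 155.1003 (V=21.8803). Price 50.9181; hedge Δ=1.0000, bond B=-123.3519.
  t=0,j=0: stock 157.0000 → up 174.2700 (V=50.9181), down 139.7300 (V=17.4969). Price 42.9266; hedge Δ=0.9676, bond B=-108.9883.
The time-0 hedge costs 42.9266, which is the no-arbitrage price.

(0,0): Delta=0.9676 Bond=-108.9883
(1,0): Delta=0.7118 Bond=-81.9590
(1,1): Delta=1.0000 Bond=-123.3519
V0=42.9266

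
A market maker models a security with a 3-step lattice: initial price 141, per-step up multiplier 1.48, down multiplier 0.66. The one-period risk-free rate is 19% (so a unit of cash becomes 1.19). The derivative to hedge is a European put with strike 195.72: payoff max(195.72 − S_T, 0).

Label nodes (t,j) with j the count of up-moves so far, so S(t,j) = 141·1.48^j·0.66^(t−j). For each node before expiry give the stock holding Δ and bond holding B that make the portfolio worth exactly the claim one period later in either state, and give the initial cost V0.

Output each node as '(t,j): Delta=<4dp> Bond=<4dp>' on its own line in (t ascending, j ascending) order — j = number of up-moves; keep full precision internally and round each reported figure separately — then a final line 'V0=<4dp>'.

(0,0): Delta=-0.3312 Bond=65.8509
(1,0): Delta=-0.9422 Bond=135.2281
(1,1): Delta=-0.1820 Bond=47.2474
(2,0): Delta=-1.0000 Bond=164.4706
(2,1): Delta=-0.9281 Bond=158.9794
(2,2): Delta=0.0000 Bond=0.0000
V0=19.1586

The replicating-portfolio and risk-neutral prices coincide; use p* = (1.19−0.66)/(1.48−0.66) = 0.6463 for the latter.
Terminal payoffs: V(3,0)=155.1831, V(3,1)=104.8190, V(3,2)=0.0000, V(3,3)=0.0000
(2,0): S=61.4196. Δ = (V_up−V_dn)/(S_up−S_dn) = (104.8190−155.1831)/(90.9010−40.5369) = -1.0000. V = [p*·104.8190 + (1−p*)·155.1831]/1.19 = 103.0510. B = V − Δ·S = 164.4706.
(2,1): S=137.7288. Δ = (V_up−V_dn)/(S_up−S_dn) = (0.0000−104.8190)/(203.8386−90.9010) = -0.9281. V = [p*·0.0000 + (1−p*)·104.8190]/1.19 = 31.1514. B = V − Δ·S = 158.9794.
(2,2): S=308.8464. Δ = (V_up−V_dn)/(S_up−S_dn) = (0.0000−0.0000)/(457.0927−203.8386) = 0.0000. V = [p*·0.0000 + (1−p*)·0.0000]/1.19 = 0.0000. B = V − Δ·S = 0.0000.
(1,0): S=93.0600. Δ = (V_up−V_dn)/(S_up−S_dn) = (31.1514−103.0510)/(137.7288−61.4196) = -0.9422. V = [p*·31.1514 + (1−p*)·103.0510]/1.19 = 47.5456. B = V − Δ·S = 135.2281.
(1,1): S=208.6800. Δ = (V_up−V_dn)/(S_up−S_dn) = (0.0000−31.1514)/(308.8464−137.7288) = -0.1820. V = [p*·0.0000 + (1−p*)·31.1514]/1.19 = 9.2579. B = V − Δ·S = 47.2474.
(0,0): S=141.0000. Δ = (V_up−V_dn)/(S_up−S_dn) = (9.2579−47.5456)/(208.6800−93.0600) = -0.3312. V = [p*·9.2579 + (1−p*)·47.5456]/1.19 = 19.1586. B = V − Δ·S = 65.8509.
The time-0 hedge costs 19.1586, which is the no-arbitrage price.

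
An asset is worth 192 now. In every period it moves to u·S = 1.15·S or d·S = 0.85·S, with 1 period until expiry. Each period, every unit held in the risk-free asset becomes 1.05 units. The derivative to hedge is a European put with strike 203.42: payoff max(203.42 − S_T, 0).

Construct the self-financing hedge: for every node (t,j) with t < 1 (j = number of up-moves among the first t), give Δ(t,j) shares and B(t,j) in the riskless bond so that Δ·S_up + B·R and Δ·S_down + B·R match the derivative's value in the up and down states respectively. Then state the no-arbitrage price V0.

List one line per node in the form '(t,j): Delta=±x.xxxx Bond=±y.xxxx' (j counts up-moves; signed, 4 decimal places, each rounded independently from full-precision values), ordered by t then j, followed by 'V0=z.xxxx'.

(0,0): Delta=-0.6983 Bond=146.8349
V0=12.7683

No-arbitrage ⇒ martingale measure with p* = (R−d)/(u−d) = 0.6667.
Payoff layer (t=1): V(1,0)=40.2200, V(1,1)=0.0000
(0,0): S=192.0000. Δ = (V_up−V_dn)/(S_up−S_dn) = (0.0000−40.2200)/(220.8000−163.2000) = -0.6983. V = [p*·0.0000 + (1−p*)·40.2200]/1.05 = 12.7683. B = V − Δ·S = 146.8349.
Each (Δ,B) replicates both successor values, so the strategy is self-financing and V0 is arbitrage-free.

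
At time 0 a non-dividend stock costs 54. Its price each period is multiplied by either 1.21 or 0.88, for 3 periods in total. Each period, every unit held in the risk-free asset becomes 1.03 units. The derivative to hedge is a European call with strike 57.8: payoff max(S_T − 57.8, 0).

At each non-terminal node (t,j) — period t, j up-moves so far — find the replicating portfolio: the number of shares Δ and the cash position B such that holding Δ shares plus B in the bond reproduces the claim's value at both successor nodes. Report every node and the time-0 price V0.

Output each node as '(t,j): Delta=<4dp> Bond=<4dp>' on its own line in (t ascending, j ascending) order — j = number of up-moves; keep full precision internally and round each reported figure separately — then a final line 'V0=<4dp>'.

Under the risk-neutral measure, an up-move has probability p* = (R−d)/(u−d) = 0.4545 and values discount at R = 1.03.
Terminal values V(3,·): V(3,0)=0.0000, V(3,1)=0.0000, V(3,2)=11.7740, V(3,3)=37.8643
(2,0): S=41.8176. Δ = (V_up−V_dn)/(S_up−S_dn) = (0.0000−0.0000)/(50.5993−36.7995) = 0.0000. V = [p*·0.0000 + (1−p*)·0.0000]/1.03 = 0.0000. B = V − Δ·S = 0.0000.
(2,1): S=57.4992. Δ = (V_up−V_dn)/(S_up−S_dn) = (11.7740−0.0000)/(69.5740−50.5993) = 0.6205. V = [p*·11.7740 + (1−p*)·0.0000]/1.03 = 5.1960. B = V − Δ·S = -30.4829.
(2,2): S=79.0614. Δ = (V_up−V_dn)/(S_up−S_dn) = (37.8643−11.7740)/(95.6643−69.5740) = 1.0000. V = [p*·37.8643 + (1−p*)·11.7740]/1.03 = 22.9449. B = V − Δ·S = -56.1165.
(1,0): S=47.5200. Δ = (V_up−V_dn)/(S_up−S_dn) = (5.1960−0.0000)/(57.4992−41.8176) = 0.3313. V = [p*·5.1960 + (1−p*)·0.0000]/1.03 = 2.2930. B = V − Δ·S = -13.4523.
(1,1): S=65.3400. Δ = (V_up−V_dn)/(S_up−S_dn) = (22.9449−5.1960)/(79.0614−57.4992) = 0.8232. V = [p*·22.9449 + (1−p*)·5.1960]/1.03 = 12.8773. B = V − Δ·S = -40.9073.
(0,0): S=54.0000. Δ = (V_up−V_dn)/(S_up−S_dn) = (12.8773−2.2930)/(65.3400−47.5200) = 0.5940. V = [p*·12.8773 + (1−p*)·2.2930]/1.03 = 6.8972. B = V − Δ·S = -25.1766.
Check: Δ(0,0)·S0 + B(0,0) = 6.8972 = V0.

(0,0): Delta=0.5940 Bond=-25.1766
(1,0): Delta=0.3313 Bond=-13.4523
(1,1): Delta=0.8232 Bond=-40.9073
(2,0): Delta=0.0000 Bond=0.0000
(2,1): Delta=0.6205 Bond=-30.4829
(2,2): Delta=1.0000 Bond=-56.1165
V0=6.8972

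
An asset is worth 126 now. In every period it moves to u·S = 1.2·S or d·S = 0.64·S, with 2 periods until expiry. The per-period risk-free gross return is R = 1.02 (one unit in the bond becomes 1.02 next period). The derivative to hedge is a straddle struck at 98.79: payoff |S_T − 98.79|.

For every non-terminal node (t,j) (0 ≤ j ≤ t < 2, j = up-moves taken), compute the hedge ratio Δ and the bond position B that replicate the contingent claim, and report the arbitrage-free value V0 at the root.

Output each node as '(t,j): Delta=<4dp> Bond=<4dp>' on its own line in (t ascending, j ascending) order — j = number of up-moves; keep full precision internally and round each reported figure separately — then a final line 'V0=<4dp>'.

(0,0): Delta=0.5585 Bond=-28.2601
(1,0): Delta=-1.0000 Bond=96.8529
(1,1): Delta=0.9522 Bond=-88.3571
V0=42.1122

Since d<R<u, set p* = (R−d)/(u−d) = 0.6786; price each node as the discounted p*-expectation of its children.
Payoff layer (t=2): V(2,0)=47.1804, V(2,1)=2.0220, V(2,2)=82.6500
Node (1,0) S=80.6400: V=(p*·2.0220+(1−p*)·47.1804)/1.02=16.2129; Δ=(2.0220−47.1804)/(96.7680−51.6096)=-1.0000; B=V−Δ·S=96.8529
Node (1,1) S=151.2000: V=(p*·82.6500+(1−p*)·2.0220)/1.02=55.6214; Δ=(82.6500−2.0220)/(181.4400−96.7680)=0.9522; B=V−Δ·S=-88.3571
Node (0,0) S=126.0000: V=(p*·55.6214+(1−p*)·16.2129)/1.02=42.1122; Δ=(55.6214−16.2129)/(151.2000−80.6400)=0.5585; B=V−Δ·S=-28.2601
Each (Δ,B) replicates both successor values, so the strategy is self-financing and V0 is arbitrage-free.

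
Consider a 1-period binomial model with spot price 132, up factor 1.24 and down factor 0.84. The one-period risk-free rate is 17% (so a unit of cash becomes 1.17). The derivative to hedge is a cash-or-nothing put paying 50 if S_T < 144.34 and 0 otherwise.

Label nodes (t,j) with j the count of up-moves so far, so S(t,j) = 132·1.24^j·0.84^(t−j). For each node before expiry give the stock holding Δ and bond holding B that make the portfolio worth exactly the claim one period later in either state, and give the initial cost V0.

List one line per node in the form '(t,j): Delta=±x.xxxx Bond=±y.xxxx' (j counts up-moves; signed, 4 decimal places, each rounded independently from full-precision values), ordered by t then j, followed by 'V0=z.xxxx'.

(0,0): Delta=-0.9470 Bond=132.4786
V0=7.4786

No-arbitrage ⇒ martingale measure with p* = (R−d)/(u−d) = 0.8250.
Terminal values V(1,·): V(1,0)=50.0000, V(1,1)=0.0000
(0,0): S=132.0000. Δ = (V_up−V_dn)/(S_up−S_dn) = (0.0000−50.0000)/(163.6800−110.8800) = -0.9470. V = [p*·0.0000 + (1−p*)·50.0000]/1.17 = 7.4786. B = V − Δ·S = 132.4786.
Check: Δ(0,0)·S0 + B(0,0) = 7.4786 = V0.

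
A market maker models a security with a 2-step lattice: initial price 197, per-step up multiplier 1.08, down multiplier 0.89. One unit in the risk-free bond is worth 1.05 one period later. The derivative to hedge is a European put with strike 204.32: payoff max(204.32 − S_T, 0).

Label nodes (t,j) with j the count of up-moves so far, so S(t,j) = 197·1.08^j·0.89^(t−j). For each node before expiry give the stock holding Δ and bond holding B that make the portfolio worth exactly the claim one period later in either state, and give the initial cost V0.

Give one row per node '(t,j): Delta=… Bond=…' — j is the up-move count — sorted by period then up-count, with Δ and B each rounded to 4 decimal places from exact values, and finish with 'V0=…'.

(0,0): Delta=-0.4545 Bond=94.2289
(1,0): Delta=-1.0000 Bond=194.5905
(1,1): Delta=-0.3702 Bond=81.0060
V0=4.7010

The replicating-portfolio and risk-neutral prices coincide; use p* = (1.05−0.89)/(1.08−0.89) = 0.8421 for the latter.
Terminal values V(2,·): V(2,0)=48.2763, V(2,1)=14.9636, V(2,2)=0.0000
  t=1,j=0: stock 175.3300 → up 189.3564 (V=14.9636), down 156.0437 (V=48.2763). Price 19.2605; hedge Δ=-1.0000, bond B=194.5905.
  t=1,j=1: stock 212.7600 → up 229.7808 (V=0.0000), down 189.3564 (V=14.9636). Price 2.2502; hedge Δ=-0.3702, bond B=81.0060.
  t=0,j=0: stock 197.0000 → up 212.7600 (V=2.2502), down 175.3300 (V=19.2605). Price 4.7010; hedge Δ=-0.4545, bond B=94.2289.
Check: Δ(0,0)·S0 + B(0,0) = 4.7010 = V0.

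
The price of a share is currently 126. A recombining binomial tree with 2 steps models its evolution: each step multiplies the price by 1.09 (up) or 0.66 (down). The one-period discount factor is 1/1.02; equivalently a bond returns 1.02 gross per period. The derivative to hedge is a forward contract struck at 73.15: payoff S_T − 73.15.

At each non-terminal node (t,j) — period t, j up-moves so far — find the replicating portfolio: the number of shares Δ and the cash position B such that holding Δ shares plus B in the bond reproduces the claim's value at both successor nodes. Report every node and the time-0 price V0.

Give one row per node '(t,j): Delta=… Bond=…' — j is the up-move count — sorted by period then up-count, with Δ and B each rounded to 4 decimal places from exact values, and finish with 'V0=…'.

(0,0): Delta=1.0000 Bond=-70.3095
(1,0): Delta=1.0000 Bond=-71.7157
(1,1): Delta=1.0000 Bond=-71.7157
V0=55.6905

Since d<R<u, set p* = (R−d)/(u−d) = 0.8372; price each node as the discounted p*-expectation of its children.
At expiry t=2: V(2,0)=-18.2644, V(2,1)=17.4944, V(2,2)=76.5506
(1,0): S=83.1600. Δ = (V_up−V_dn)/(S_up−S_dn) = (17.4944−-18.2644)/(90.6444−54.8856) = 1.0000. V = [p*·17.4944 + (1−p*)·-18.2644]/1.02 = 11.4443. B = V − Δ·S = -71.7157.
(1,1): S=137.3400. Δ = (V_up−V_dn)/(S_up−S_dn) = (76.5506−17.4944)/(149.7006−90.6444) = 1.0000. V = [p*·76.5506 + (1−p*)·17.4944]/1.02 = 65.6243. B = V − Δ·S = -71.7157.
(0,0): S=126.0000. Δ = (V_up−V_dn)/(S_up−S_dn) = (65.6243−11.4443)/(137.3400−83.1600) = 1.0000. V = [p*·65.6243 + (1−p*)·11.4443]/1.02 = 55.6905. B = V − Δ·S = -70.3095.
Self-financing check: at every node Δ·S+B equals the discounted successor values.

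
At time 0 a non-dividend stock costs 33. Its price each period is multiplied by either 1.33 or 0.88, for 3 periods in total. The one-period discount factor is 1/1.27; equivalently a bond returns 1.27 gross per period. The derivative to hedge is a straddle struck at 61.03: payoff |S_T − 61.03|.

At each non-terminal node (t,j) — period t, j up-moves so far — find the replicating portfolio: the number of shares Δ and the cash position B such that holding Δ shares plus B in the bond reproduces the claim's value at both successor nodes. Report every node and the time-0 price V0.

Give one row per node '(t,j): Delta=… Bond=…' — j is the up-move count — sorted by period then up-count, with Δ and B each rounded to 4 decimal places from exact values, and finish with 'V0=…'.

Risk-neutral probability p* = (R−d)/(u−d) = (1.27−0.88)/(1.33−0.88) = 0.8667.
Payoff layer (t=3): V(3,0)=38.5414, V(3,1)=27.0416, V(3,2)=9.6611, V(3,3)=16.6070
  t=2,j=0: stock 25.5552 → up 33.9884 (V=27.0416), down 22.4886 (V=38.5414). Price 22.4999; hedge Δ=-1.0000, bond B=48.0551.
  t=2,j=1: stock 38.6232 → up 51.3689 (V=9.6611), down 33.9884 (V=27.0416). Price 9.4319; hedge Δ=-1.0000, bond B=48.0551.
  t=2,j=2: stock 58.3737 → up 77.6370 (V=16.6070), down 51.3689 (V=9.6611). Price 12.3472; hedge Δ=0.2644, bond B=-3.0881.
  t=1,j=0: stock 29.0400 → up 38.6232 (V=9.4319), down 25.5552 (V=22.4999). Price 8.7987; hedge Δ=-1.0000, bond B=37.8387.
  t=1,j=1: stock 43.8900 → up 58.3737 (V=12.3472), down 38.6232 (V=9.4319). Price 9.4161; hedge Δ=0.1476, bond B=2.9378.
  t=0,j=0: stock 33.0000 → up 43.8900 (V=9.4161), down 29.0400 (V=8.7987). Price 7.3494; hedge Δ=0.0416, bond B=5.9774.
Self-financing check: at every node Δ·S+B equals the discounted successor values.

(0,0): Delta=0.0416 Bond=5.9774
(1,0): Delta=-1.0000 Bond=37.8387
(1,1): Delta=0.1476 Bond=2.9378
(2,0): Delta=-1.0000 Bond=48.0551
(2,1): Delta=-1.0000 Bond=48.0551
(2,2): Delta=0.2644 Bond=-3.0881
V0=7.3494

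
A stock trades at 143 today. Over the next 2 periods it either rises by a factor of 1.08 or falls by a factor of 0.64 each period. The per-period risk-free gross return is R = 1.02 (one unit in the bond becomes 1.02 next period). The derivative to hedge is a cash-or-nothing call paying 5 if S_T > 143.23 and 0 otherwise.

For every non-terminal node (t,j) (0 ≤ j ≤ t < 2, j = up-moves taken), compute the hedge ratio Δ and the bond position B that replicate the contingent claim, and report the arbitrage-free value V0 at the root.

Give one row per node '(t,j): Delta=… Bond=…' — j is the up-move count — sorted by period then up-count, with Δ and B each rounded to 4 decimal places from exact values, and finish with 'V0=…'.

(0,0): Delta=0.0673 Bond=-6.0371
(1,0): Delta=0.0000 Bond=0.0000
(1,1): Delta=0.0736 Bond=-7.1301
V0=3.5845

The replicating-portfolio and risk-neutral prices coincide; use p* = (1.02−0.64)/(1.08−0.64) = 0.8636 for the latter.
Terminal payoffs: V(2,0)=0.0000, V(2,1)=0.0000, V(2,2)=5.0000
Node (1,0) S=91.5200: V=(p*·0.0000+(1−p*)·0.0000)/1.02=0.0000; Δ=(0.0000−0.0000)/(98.8416−58.5728)=0.0000; B=V−Δ·S=0.0000
Node (1,1) S=154.4400: V=(p*·5.0000+(1−p*)·0.0000)/1.02=4.2335; Δ=(5.0000−0.0000)/(166.7952−98.8416)=0.0736; B=V−Δ·S=-7.1301
Node (0,0) S=143.0000: V=(p*·4.2335+(1−p*)·0.0000)/1.02=3.5845; Δ=(4.2335−0.0000)/(154.4400−91.5200)=0.0673; B=V−Δ·S=-6.0371
Each (Δ,B) replicates both successor values, so the strategy is self-financing and V0 is arbitrage-free.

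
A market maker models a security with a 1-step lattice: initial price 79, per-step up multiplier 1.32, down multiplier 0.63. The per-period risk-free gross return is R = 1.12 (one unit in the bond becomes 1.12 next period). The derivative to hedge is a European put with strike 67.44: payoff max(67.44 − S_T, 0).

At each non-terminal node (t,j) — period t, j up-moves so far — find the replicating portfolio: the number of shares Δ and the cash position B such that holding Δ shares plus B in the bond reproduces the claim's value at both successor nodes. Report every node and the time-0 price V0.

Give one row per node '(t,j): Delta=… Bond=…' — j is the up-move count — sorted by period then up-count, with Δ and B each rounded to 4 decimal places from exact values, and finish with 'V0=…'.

Risk-neutral probability p* = (R−d)/(u−d) = (1.12−0.63)/(1.32−0.63) = 0.7101.
Terminal payoffs: V(1,0)=17.6700, V(1,1)=0.0000
(0,0): S=79.0000. Δ = (V_up−V_dn)/(S_up−S_dn) = (0.0000−17.6700)/(104.2800−49.7700) = -0.3242. V = [p*·0.0000 + (1−p*)·17.6700]/1.12 = 4.5730. B = V − Δ·S = 30.1817.
Self-financing check: at every node Δ·S+B equals the discounted successor values.

(0,0): Delta=-0.3242 Bond=30.1817
V0=4.5730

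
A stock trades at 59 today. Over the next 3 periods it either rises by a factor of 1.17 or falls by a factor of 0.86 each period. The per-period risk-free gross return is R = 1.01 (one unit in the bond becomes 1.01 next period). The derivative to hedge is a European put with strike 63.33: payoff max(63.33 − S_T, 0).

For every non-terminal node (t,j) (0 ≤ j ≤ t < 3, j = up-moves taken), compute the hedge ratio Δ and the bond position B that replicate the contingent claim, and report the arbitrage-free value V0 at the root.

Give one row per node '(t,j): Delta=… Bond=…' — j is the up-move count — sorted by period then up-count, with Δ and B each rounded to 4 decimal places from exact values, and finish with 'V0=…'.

(0,0): Delta=-0.5218 Bond=38.8345
(1,0): Delta=-0.8134 Bond=54.0183
(1,1): Delta=-0.2931 Bond=23.4410
(2,0): Delta=-1.0000 Bond=62.7030
(2,1): Delta=-0.6670 Bond=45.8711
(2,2): Delta=0.0000 Bond=0.0000
V0=8.0505

Since d<R<u, set p* = (R−d)/(u−d) = 0.4839; price each node as the discounted p*-expectation of its children.
Terminal values V(3,·): V(3,0)=25.8027, V(3,1)=12.2754, V(3,2)=0.0000, V(3,3)=0.0000
(2,0): S=43.6364. Δ = (V_up−V_dn)/(S_up−S_dn) = (12.2754−25.8027)/(51.0546−37.5273) = -1.0000. V = [p*·12.2754 + (1−p*)·25.8027]/1.01 = 19.0666. B = V − Δ·S = 62.7030.
(2,1): S=59.3658. Δ = (V_up−V_dn)/(S_up−S_dn) = (0.0000−12.2754)/(69.4580−51.0546) = -0.6670. V = [p*·0.0000 + (1−p*)·12.2754]/1.01 = 6.2730. B = V − Δ·S = 45.8711.
(2,2): S=80.7651. Δ = (V_up−V_dn)/(S_up−S_dn) = (0.0000−0.0000)/(94.4952−69.4580) = 0.0000. V = [p*·0.0000 + (1−p*)·0.0000]/1.01 = 0.0000. B = V − Δ·S = 0.0000.
(1,0): S=50.7400. Δ = (V_up−V_dn)/(S_up−S_dn) = (6.2730−19.0666)/(59.3658−43.6364) = -0.8134. V = [p*·6.2730 + (1−p*)·19.0666]/1.01 = 12.7486. B = V − Δ·S = 54.0183.
(1,1): S=69.0300. Δ = (V_up−V_dn)/(S_up−S_dn) = (0.0000−6.2730)/(80.7651−59.3658) = -0.2931. V = [p*·0.0000 + (1−p*)·6.2730]/1.01 = 3.2056. B = V − Δ·S = 23.4410.
(0,0): S=59.0000. Δ = (V_up−V_dn)/(S_up−S_dn) = (3.2056−12.7486)/(69.0300−50.7400) = -0.5218. V = [p*·3.2056 + (1−p*)·12.7486]/1.01 = 8.0505. B = V − Δ·S = 38.8345.
Root portfolio cost Δ·59+B reproduces V0=8.0505.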